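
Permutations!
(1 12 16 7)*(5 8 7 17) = (1 12 16 17 5 8 7) = [0, 12, 2, 3, 4, 8, 6, 1, 7, 9, 10, 11, 16, 13, 14, 15, 17, 5]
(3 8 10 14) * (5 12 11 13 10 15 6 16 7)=(3 8 15 6 16 7 5 12 11 13 10 14)=[0, 1, 2, 8, 4, 12, 16, 5, 15, 9, 14, 13, 11, 10, 3, 6, 7]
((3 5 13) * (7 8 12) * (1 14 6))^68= (1 6 14)(3 13 5)(7 12 8)= [0, 6, 2, 13, 4, 3, 14, 12, 7, 9, 10, 11, 8, 5, 1]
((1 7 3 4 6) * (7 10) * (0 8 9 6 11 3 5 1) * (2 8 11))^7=[6, 5, 4, 11, 3, 7, 9, 10, 2, 8, 1, 0]=(0 6 9 8 2 4 3 11)(1 5 7 10)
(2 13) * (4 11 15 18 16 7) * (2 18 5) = (2 13 18 16 7 4 11 15 5) = [0, 1, 13, 3, 11, 2, 6, 4, 8, 9, 10, 15, 12, 18, 14, 5, 7, 17, 16]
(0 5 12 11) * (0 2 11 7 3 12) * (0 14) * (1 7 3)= (0 5 14)(1 7)(2 11)(3 12)= [5, 7, 11, 12, 4, 14, 6, 1, 8, 9, 10, 2, 3, 13, 0]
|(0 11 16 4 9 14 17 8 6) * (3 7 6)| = |(0 11 16 4 9 14 17 8 3 7 6)| = 11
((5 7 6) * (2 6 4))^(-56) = (2 4 7 5 6) = [0, 1, 4, 3, 7, 6, 2, 5]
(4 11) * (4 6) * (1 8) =(1 8)(4 11 6) =[0, 8, 2, 3, 11, 5, 4, 7, 1, 9, 10, 6]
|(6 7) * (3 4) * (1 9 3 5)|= 10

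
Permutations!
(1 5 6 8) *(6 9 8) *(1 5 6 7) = [0, 6, 2, 3, 4, 9, 7, 1, 5, 8] = (1 6 7)(5 9 8)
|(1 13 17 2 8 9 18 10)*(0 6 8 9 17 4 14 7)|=|(0 6 8 17 2 9 18 10 1 13 4 14 7)|=13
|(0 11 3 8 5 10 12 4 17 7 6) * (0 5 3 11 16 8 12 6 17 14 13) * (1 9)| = |(0 16 8 3 12 4 14 13)(1 9)(5 10 6)(7 17)| = 24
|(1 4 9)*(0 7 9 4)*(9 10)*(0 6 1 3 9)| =6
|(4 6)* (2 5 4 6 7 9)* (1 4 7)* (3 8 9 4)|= |(1 3 8 9 2 5 7 4)|= 8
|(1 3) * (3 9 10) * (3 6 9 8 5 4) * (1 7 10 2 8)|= |(2 8 5 4 3 7 10 6 9)|= 9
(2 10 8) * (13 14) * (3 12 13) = (2 10 8)(3 12 13 14) = [0, 1, 10, 12, 4, 5, 6, 7, 2, 9, 8, 11, 13, 14, 3]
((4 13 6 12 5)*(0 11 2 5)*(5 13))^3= [13, 1, 12, 3, 5, 4, 11, 7, 8, 9, 10, 6, 2, 0]= (0 13)(2 12)(4 5)(6 11)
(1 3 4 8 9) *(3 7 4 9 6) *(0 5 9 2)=(0 5 9 1 7 4 8 6 3 2)=[5, 7, 0, 2, 8, 9, 3, 4, 6, 1]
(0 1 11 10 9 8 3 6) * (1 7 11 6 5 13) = [7, 6, 2, 5, 4, 13, 0, 11, 3, 8, 9, 10, 12, 1] = (0 7 11 10 9 8 3 5 13 1 6)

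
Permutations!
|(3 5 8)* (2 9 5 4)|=|(2 9 5 8 3 4)|=6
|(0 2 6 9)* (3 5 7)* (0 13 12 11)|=|(0 2 6 9 13 12 11)(3 5 7)|=21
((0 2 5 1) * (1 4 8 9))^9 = (0 5 8 1 2 4 9) = [5, 2, 4, 3, 9, 8, 6, 7, 1, 0]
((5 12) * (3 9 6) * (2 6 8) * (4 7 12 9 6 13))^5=(2 5 4 8 12 13 9 7)(3 6)=[0, 1, 5, 6, 8, 4, 3, 2, 12, 7, 10, 11, 13, 9]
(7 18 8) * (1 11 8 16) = (1 11 8 7 18 16) = [0, 11, 2, 3, 4, 5, 6, 18, 7, 9, 10, 8, 12, 13, 14, 15, 1, 17, 16]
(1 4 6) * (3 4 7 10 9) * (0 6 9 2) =(0 6 1 7 10 2)(3 4 9) =[6, 7, 0, 4, 9, 5, 1, 10, 8, 3, 2]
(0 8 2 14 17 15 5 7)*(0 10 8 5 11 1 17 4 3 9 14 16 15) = (0 5 7 10 8 2 16 15 11 1 17)(3 9 14 4) = [5, 17, 16, 9, 3, 7, 6, 10, 2, 14, 8, 1, 12, 13, 4, 11, 15, 0]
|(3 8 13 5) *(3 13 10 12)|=|(3 8 10 12)(5 13)|=4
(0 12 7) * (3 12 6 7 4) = (0 6 7)(3 12 4) = [6, 1, 2, 12, 3, 5, 7, 0, 8, 9, 10, 11, 4]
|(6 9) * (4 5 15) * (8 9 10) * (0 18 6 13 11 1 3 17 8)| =|(0 18 6 10)(1 3 17 8 9 13 11)(4 5 15)| =84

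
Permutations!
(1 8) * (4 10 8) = (1 4 10 8) = [0, 4, 2, 3, 10, 5, 6, 7, 1, 9, 8]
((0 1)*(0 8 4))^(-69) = [4, 0, 2, 3, 8, 5, 6, 7, 1] = (0 4 8 1)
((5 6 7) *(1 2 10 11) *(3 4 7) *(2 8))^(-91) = (1 11 10 2 8)(3 6 5 7 4) = [0, 11, 8, 6, 3, 7, 5, 4, 1, 9, 2, 10]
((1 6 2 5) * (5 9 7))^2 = (1 2 7)(5 6 9) = [0, 2, 7, 3, 4, 6, 9, 1, 8, 5]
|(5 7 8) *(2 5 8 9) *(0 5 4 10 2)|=12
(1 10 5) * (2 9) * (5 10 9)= (10)(1 9 2 5)= [0, 9, 5, 3, 4, 1, 6, 7, 8, 2, 10]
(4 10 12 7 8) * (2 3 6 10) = (2 3 6 10 12 7 8 4) = [0, 1, 3, 6, 2, 5, 10, 8, 4, 9, 12, 11, 7]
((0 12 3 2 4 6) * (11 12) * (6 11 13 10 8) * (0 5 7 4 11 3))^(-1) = [12, 1, 3, 4, 7, 6, 8, 5, 10, 9, 13, 2, 11, 0] = (0 12 11 2 3 4 7 5 6 8 10 13)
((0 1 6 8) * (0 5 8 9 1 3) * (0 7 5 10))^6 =(10) =[0, 1, 2, 3, 4, 5, 6, 7, 8, 9, 10]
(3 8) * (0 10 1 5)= (0 10 1 5)(3 8)= [10, 5, 2, 8, 4, 0, 6, 7, 3, 9, 1]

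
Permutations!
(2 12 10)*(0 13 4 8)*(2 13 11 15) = [11, 1, 12, 3, 8, 5, 6, 7, 0, 9, 13, 15, 10, 4, 14, 2] = (0 11 15 2 12 10 13 4 8)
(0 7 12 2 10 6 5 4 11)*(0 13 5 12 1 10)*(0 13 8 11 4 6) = (0 7 1 10)(2 13 5 6 12)(8 11) = [7, 10, 13, 3, 4, 6, 12, 1, 11, 9, 0, 8, 2, 5]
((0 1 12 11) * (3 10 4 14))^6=(0 12)(1 11)(3 4)(10 14)=[12, 11, 2, 4, 3, 5, 6, 7, 8, 9, 14, 1, 0, 13, 10]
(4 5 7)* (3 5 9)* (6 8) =(3 5 7 4 9)(6 8) =[0, 1, 2, 5, 9, 7, 8, 4, 6, 3]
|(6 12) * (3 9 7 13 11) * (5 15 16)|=30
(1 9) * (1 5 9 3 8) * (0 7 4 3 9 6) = (0 7 4 3 8 1 9 5 6) = [7, 9, 2, 8, 3, 6, 0, 4, 1, 5]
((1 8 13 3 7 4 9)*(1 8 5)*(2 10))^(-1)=(1 5)(2 10)(3 13 8 9 4 7)=[0, 5, 10, 13, 7, 1, 6, 3, 9, 4, 2, 11, 12, 8]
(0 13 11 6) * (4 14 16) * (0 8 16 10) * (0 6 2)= (0 13 11 2)(4 14 10 6 8 16)= [13, 1, 0, 3, 14, 5, 8, 7, 16, 9, 6, 2, 12, 11, 10, 15, 4]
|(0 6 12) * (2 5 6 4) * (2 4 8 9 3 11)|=|(0 8 9 3 11 2 5 6 12)|=9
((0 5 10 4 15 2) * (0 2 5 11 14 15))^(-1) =[4, 1, 2, 3, 10, 15, 6, 7, 8, 9, 5, 0, 12, 13, 11, 14] =(0 4 10 5 15 14 11)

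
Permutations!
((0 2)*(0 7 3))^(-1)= [3, 1, 0, 7, 4, 5, 6, 2]= (0 3 7 2)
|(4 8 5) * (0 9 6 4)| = |(0 9 6 4 8 5)| = 6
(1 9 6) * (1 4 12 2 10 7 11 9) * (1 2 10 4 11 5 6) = [0, 2, 4, 3, 12, 6, 11, 5, 8, 1, 7, 9, 10] = (1 2 4 12 10 7 5 6 11 9)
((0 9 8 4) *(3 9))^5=(9)=[0, 1, 2, 3, 4, 5, 6, 7, 8, 9]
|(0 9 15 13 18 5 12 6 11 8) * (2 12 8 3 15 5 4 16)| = |(0 9 5 8)(2 12 6 11 3 15 13 18 4 16)| = 20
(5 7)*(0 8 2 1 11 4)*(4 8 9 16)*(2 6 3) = [9, 11, 1, 2, 0, 7, 3, 5, 6, 16, 10, 8, 12, 13, 14, 15, 4] = (0 9 16 4)(1 11 8 6 3 2)(5 7)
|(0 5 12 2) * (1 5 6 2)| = 3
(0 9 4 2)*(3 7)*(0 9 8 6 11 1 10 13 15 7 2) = (0 8 6 11 1 10 13 15 7 3 2 9 4) = [8, 10, 9, 2, 0, 5, 11, 3, 6, 4, 13, 1, 12, 15, 14, 7]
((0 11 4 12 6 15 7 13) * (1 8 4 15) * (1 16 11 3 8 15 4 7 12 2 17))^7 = (0 8 13 3 7)(1 2 11 6 15 17 4 16 12) = [8, 2, 11, 7, 16, 5, 15, 0, 13, 9, 10, 6, 1, 3, 14, 17, 12, 4]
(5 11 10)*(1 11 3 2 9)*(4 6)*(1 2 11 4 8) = (1 4 6 8)(2 9)(3 11 10 5) = [0, 4, 9, 11, 6, 3, 8, 7, 1, 2, 5, 10]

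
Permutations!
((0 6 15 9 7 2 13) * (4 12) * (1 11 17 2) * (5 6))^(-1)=[13, 7, 17, 3, 12, 0, 5, 9, 8, 15, 10, 1, 4, 2, 14, 6, 16, 11]=(0 13 2 17 11 1 7 9 15 6 5)(4 12)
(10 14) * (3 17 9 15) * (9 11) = [0, 1, 2, 17, 4, 5, 6, 7, 8, 15, 14, 9, 12, 13, 10, 3, 16, 11] = (3 17 11 9 15)(10 14)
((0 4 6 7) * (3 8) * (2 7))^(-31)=(0 7 2 6 4)(3 8)=[7, 1, 6, 8, 0, 5, 4, 2, 3]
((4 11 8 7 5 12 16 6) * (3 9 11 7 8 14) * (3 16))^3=(3 14 4 12 11 6 5 9 16 7)=[0, 1, 2, 14, 12, 9, 5, 3, 8, 16, 10, 6, 11, 13, 4, 15, 7]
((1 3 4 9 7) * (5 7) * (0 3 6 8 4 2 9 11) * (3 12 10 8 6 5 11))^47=(0 10 4 2 11 12 8 3 9)(1 7 5)=[10, 7, 11, 9, 2, 1, 6, 5, 3, 0, 4, 12, 8]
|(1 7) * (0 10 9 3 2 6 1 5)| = |(0 10 9 3 2 6 1 7 5)| = 9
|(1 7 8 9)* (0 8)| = |(0 8 9 1 7)| = 5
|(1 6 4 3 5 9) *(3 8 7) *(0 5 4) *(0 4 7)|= |(0 5 9 1 6 4 8)(3 7)|= 14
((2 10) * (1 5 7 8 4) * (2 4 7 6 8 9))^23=(1 9 5 2 6 10 8 4 7)=[0, 9, 6, 3, 7, 2, 10, 1, 4, 5, 8]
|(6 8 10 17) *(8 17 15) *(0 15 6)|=|(0 15 8 10 6 17)|=6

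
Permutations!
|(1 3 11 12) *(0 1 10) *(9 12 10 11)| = |(0 1 3 9 12 11 10)| = 7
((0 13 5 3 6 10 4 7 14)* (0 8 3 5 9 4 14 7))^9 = (0 13 9 4)(3 8 14 10 6) = [13, 1, 2, 8, 0, 5, 3, 7, 14, 4, 6, 11, 12, 9, 10]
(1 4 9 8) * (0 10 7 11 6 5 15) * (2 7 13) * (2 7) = (0 10 13 7 11 6 5 15)(1 4 9 8) = [10, 4, 2, 3, 9, 15, 5, 11, 1, 8, 13, 6, 12, 7, 14, 0]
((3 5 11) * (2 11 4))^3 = (2 5 11 4 3) = [0, 1, 5, 2, 3, 11, 6, 7, 8, 9, 10, 4]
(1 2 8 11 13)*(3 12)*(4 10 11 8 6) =(1 2 6 4 10 11 13)(3 12) =[0, 2, 6, 12, 10, 5, 4, 7, 8, 9, 11, 13, 3, 1]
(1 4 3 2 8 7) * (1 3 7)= [0, 4, 8, 2, 7, 5, 6, 3, 1]= (1 4 7 3 2 8)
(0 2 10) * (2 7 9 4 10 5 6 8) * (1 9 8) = (0 7 8 2 5 6 1 9 4 10) = [7, 9, 5, 3, 10, 6, 1, 8, 2, 4, 0]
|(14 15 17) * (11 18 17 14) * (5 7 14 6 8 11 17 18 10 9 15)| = |(18)(5 7 14)(6 8 11 10 9 15)| = 6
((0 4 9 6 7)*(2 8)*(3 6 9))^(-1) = (9)(0 7 6 3 4)(2 8) = [7, 1, 8, 4, 0, 5, 3, 6, 2, 9]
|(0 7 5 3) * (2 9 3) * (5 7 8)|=6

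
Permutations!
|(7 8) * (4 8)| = |(4 8 7)| = 3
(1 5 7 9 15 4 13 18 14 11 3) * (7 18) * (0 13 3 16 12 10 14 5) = (0 13 7 9 15 4 3 1)(5 18)(10 14 11 16 12) = [13, 0, 2, 1, 3, 18, 6, 9, 8, 15, 14, 16, 10, 7, 11, 4, 12, 17, 5]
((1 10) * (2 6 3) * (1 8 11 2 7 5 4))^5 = [0, 6, 4, 10, 2, 11, 1, 8, 7, 9, 3, 5] = (1 6)(2 4)(3 10)(5 11)(7 8)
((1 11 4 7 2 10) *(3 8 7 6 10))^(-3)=(1 4 10 11 6)(2 3 8 7)=[0, 4, 3, 8, 10, 5, 1, 2, 7, 9, 11, 6]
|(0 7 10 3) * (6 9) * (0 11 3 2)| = 4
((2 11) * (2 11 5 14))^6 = (14) = [0, 1, 2, 3, 4, 5, 6, 7, 8, 9, 10, 11, 12, 13, 14]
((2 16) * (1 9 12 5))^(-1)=(1 5 12 9)(2 16)=[0, 5, 16, 3, 4, 12, 6, 7, 8, 1, 10, 11, 9, 13, 14, 15, 2]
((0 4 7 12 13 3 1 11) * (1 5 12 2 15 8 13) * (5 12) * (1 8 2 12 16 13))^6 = (16)(0 11 1 8 12 7 4) = [11, 8, 2, 3, 0, 5, 6, 4, 12, 9, 10, 1, 7, 13, 14, 15, 16]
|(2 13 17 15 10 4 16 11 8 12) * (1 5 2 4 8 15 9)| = 42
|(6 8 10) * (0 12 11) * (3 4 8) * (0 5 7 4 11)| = |(0 12)(3 11 5 7 4 8 10 6)| = 8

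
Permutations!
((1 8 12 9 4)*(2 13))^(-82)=(13)(1 9 8 4 12)=[0, 9, 2, 3, 12, 5, 6, 7, 4, 8, 10, 11, 1, 13]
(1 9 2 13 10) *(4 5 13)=(1 9 2 4 5 13 10)=[0, 9, 4, 3, 5, 13, 6, 7, 8, 2, 1, 11, 12, 10]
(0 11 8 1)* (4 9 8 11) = (11)(0 4 9 8 1) = [4, 0, 2, 3, 9, 5, 6, 7, 1, 8, 10, 11]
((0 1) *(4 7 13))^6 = (13) = [0, 1, 2, 3, 4, 5, 6, 7, 8, 9, 10, 11, 12, 13]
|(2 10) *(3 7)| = |(2 10)(3 7)| = 2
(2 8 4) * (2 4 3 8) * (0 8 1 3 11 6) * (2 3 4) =(0 8 11 6)(1 4 2 3) =[8, 4, 3, 1, 2, 5, 0, 7, 11, 9, 10, 6]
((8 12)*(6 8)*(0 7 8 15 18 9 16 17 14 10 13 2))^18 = (0 6 16 13 8 18 14)(2 12 9 10 7 15 17) = [6, 1, 12, 3, 4, 5, 16, 15, 18, 10, 7, 11, 9, 8, 0, 17, 13, 2, 14]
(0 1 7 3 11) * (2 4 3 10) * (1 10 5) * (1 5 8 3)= (0 10 2 4 1 7 8 3 11)= [10, 7, 4, 11, 1, 5, 6, 8, 3, 9, 2, 0]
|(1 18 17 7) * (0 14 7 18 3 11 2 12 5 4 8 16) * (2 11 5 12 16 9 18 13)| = 14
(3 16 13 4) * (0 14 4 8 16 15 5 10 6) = [14, 1, 2, 15, 3, 10, 0, 7, 16, 9, 6, 11, 12, 8, 4, 5, 13] = (0 14 4 3 15 5 10 6)(8 16 13)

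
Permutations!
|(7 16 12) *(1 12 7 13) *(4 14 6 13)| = 6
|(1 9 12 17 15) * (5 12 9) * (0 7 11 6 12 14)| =|(0 7 11 6 12 17 15 1 5 14)| =10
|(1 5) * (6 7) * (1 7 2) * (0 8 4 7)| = |(0 8 4 7 6 2 1 5)| = 8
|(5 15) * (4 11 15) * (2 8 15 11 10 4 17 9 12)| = |(2 8 15 5 17 9 12)(4 10)| = 14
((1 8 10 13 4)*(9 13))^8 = (1 10 13)(4 8 9) = [0, 10, 2, 3, 8, 5, 6, 7, 9, 4, 13, 11, 12, 1]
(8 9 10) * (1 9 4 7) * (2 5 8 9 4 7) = (1 4 2 5 8 7)(9 10) = [0, 4, 5, 3, 2, 8, 6, 1, 7, 10, 9]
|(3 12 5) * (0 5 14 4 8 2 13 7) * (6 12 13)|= 30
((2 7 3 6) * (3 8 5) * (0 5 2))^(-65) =(0 6 3 5)(2 7 8) =[6, 1, 7, 5, 4, 0, 3, 8, 2]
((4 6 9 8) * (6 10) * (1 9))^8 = (1 8 10)(4 6 9) = [0, 8, 2, 3, 6, 5, 9, 7, 10, 4, 1]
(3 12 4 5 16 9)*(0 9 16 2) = (16)(0 9 3 12 4 5 2) = [9, 1, 0, 12, 5, 2, 6, 7, 8, 3, 10, 11, 4, 13, 14, 15, 16]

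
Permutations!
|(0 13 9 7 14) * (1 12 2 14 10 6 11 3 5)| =13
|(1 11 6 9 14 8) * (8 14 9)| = |(14)(1 11 6 8)| = 4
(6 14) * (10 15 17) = (6 14)(10 15 17) = [0, 1, 2, 3, 4, 5, 14, 7, 8, 9, 15, 11, 12, 13, 6, 17, 16, 10]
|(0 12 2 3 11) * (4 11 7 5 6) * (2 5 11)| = 9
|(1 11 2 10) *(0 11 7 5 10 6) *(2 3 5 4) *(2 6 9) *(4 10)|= 6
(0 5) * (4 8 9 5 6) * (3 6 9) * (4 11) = (0 9 5)(3 6 11 4 8) = [9, 1, 2, 6, 8, 0, 11, 7, 3, 5, 10, 4]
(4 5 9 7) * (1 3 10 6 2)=(1 3 10 6 2)(4 5 9 7)=[0, 3, 1, 10, 5, 9, 2, 4, 8, 7, 6]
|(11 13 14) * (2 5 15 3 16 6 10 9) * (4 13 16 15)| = |(2 5 4 13 14 11 16 6 10 9)(3 15)| = 10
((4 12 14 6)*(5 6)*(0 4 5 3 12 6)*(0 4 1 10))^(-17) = (0 1 10)(3 12 14)(4 6 5) = [1, 10, 2, 12, 6, 4, 5, 7, 8, 9, 0, 11, 14, 13, 3]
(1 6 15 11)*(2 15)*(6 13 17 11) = (1 13 17 11)(2 15 6) = [0, 13, 15, 3, 4, 5, 2, 7, 8, 9, 10, 1, 12, 17, 14, 6, 16, 11]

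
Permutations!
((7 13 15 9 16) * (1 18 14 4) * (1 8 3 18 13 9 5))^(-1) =(1 5 15 13)(3 8 4 14 18)(7 16 9) =[0, 5, 2, 8, 14, 15, 6, 16, 4, 7, 10, 11, 12, 1, 18, 13, 9, 17, 3]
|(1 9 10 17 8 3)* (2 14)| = |(1 9 10 17 8 3)(2 14)| = 6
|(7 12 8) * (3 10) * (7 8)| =|(3 10)(7 12)| =2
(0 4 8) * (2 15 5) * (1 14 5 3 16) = (0 4 8)(1 14 5 2 15 3 16) = [4, 14, 15, 16, 8, 2, 6, 7, 0, 9, 10, 11, 12, 13, 5, 3, 1]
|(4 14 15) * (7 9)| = 6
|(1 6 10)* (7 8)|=6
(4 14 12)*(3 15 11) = (3 15 11)(4 14 12) = [0, 1, 2, 15, 14, 5, 6, 7, 8, 9, 10, 3, 4, 13, 12, 11]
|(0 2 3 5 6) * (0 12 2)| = 5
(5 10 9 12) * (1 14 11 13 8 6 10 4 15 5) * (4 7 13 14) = (1 4 15 5 7 13 8 6 10 9 12)(11 14) = [0, 4, 2, 3, 15, 7, 10, 13, 6, 12, 9, 14, 1, 8, 11, 5]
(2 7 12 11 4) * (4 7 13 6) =(2 13 6 4)(7 12 11) =[0, 1, 13, 3, 2, 5, 4, 12, 8, 9, 10, 7, 11, 6]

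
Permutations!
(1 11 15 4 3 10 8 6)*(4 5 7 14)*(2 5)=[0, 11, 5, 10, 3, 7, 1, 14, 6, 9, 8, 15, 12, 13, 4, 2]=(1 11 15 2 5 7 14 4 3 10 8 6)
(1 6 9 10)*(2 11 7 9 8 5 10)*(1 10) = [0, 6, 11, 3, 4, 1, 8, 9, 5, 2, 10, 7] = (1 6 8 5)(2 11 7 9)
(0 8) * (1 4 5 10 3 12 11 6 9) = (0 8)(1 4 5 10 3 12 11 6 9) = [8, 4, 2, 12, 5, 10, 9, 7, 0, 1, 3, 6, 11]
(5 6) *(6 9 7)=[0, 1, 2, 3, 4, 9, 5, 6, 8, 7]=(5 9 7 6)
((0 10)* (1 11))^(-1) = [10, 11, 2, 3, 4, 5, 6, 7, 8, 9, 0, 1] = (0 10)(1 11)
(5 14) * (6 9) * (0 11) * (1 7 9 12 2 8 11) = (0 1 7 9 6 12 2 8 11)(5 14) = [1, 7, 8, 3, 4, 14, 12, 9, 11, 6, 10, 0, 2, 13, 5]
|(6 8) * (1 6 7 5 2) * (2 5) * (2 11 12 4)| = 8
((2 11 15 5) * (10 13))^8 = (15) = [0, 1, 2, 3, 4, 5, 6, 7, 8, 9, 10, 11, 12, 13, 14, 15]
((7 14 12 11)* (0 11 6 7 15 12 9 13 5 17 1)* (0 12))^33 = (1 13 7)(5 14 12)(6 17 9) = [0, 13, 2, 3, 4, 14, 17, 1, 8, 6, 10, 11, 5, 7, 12, 15, 16, 9]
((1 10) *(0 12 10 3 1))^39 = (12)(1 3) = [0, 3, 2, 1, 4, 5, 6, 7, 8, 9, 10, 11, 12]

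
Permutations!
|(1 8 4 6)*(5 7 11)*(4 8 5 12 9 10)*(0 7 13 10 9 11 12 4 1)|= |(0 7 12 11 4 6)(1 5 13 10)|= 12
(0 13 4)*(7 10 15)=(0 13 4)(7 10 15)=[13, 1, 2, 3, 0, 5, 6, 10, 8, 9, 15, 11, 12, 4, 14, 7]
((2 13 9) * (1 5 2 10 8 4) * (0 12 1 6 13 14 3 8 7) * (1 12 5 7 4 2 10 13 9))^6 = (0 13 4)(1 6 5)(2 3)(7 9 10)(8 14) = [13, 6, 3, 2, 0, 1, 5, 9, 14, 10, 7, 11, 12, 4, 8]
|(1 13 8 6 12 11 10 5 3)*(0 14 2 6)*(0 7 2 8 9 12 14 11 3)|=20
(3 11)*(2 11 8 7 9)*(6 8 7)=(2 11 3 7 9)(6 8)=[0, 1, 11, 7, 4, 5, 8, 9, 6, 2, 10, 3]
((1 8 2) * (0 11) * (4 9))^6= (11)= [0, 1, 2, 3, 4, 5, 6, 7, 8, 9, 10, 11]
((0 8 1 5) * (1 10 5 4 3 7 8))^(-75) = (0 8 4 5 7 1 10 3) = [8, 10, 2, 0, 5, 7, 6, 1, 4, 9, 3]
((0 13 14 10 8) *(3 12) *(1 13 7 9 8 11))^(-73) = (0 8 9 7)(1 14 11 13 10)(3 12) = [8, 14, 2, 12, 4, 5, 6, 0, 9, 7, 1, 13, 3, 10, 11]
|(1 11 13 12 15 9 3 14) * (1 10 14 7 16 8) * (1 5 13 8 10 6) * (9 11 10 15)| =20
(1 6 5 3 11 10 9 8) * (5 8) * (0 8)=(0 8 1 6)(3 11 10 9 5)=[8, 6, 2, 11, 4, 3, 0, 7, 1, 5, 9, 10]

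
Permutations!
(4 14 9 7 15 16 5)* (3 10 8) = [0, 1, 2, 10, 14, 4, 6, 15, 3, 7, 8, 11, 12, 13, 9, 16, 5] = (3 10 8)(4 14 9 7 15 16 5)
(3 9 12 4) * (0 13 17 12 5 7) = (0 13 17 12 4 3 9 5 7) = [13, 1, 2, 9, 3, 7, 6, 0, 8, 5, 10, 11, 4, 17, 14, 15, 16, 12]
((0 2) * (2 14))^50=(0 2 14)=[2, 1, 14, 3, 4, 5, 6, 7, 8, 9, 10, 11, 12, 13, 0]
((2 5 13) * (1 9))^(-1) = (1 9)(2 13 5) = [0, 9, 13, 3, 4, 2, 6, 7, 8, 1, 10, 11, 12, 5]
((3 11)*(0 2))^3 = (0 2)(3 11) = [2, 1, 0, 11, 4, 5, 6, 7, 8, 9, 10, 3]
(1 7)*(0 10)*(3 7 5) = (0 10)(1 5 3 7) = [10, 5, 2, 7, 4, 3, 6, 1, 8, 9, 0]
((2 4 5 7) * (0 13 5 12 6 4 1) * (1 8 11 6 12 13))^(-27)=(0 1)(2 13 11 7 4 8 5 6)=[1, 0, 13, 3, 8, 6, 2, 4, 5, 9, 10, 7, 12, 11]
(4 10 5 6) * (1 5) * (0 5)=(0 5 6 4 10 1)=[5, 0, 2, 3, 10, 6, 4, 7, 8, 9, 1]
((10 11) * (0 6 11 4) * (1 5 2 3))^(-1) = [4, 3, 5, 2, 10, 1, 0, 7, 8, 9, 11, 6] = (0 4 10 11 6)(1 3 2 5)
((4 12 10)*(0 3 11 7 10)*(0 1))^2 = (0 11 10 12)(1 3 7 4) = [11, 3, 2, 7, 1, 5, 6, 4, 8, 9, 12, 10, 0]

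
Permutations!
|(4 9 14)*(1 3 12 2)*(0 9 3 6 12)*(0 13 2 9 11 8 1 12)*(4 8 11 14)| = |(0 14 8 1 6)(2 12 9 4 3 13)| = 30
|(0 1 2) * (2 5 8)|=5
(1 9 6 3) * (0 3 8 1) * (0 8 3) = (1 9 6 3 8) = [0, 9, 2, 8, 4, 5, 3, 7, 1, 6]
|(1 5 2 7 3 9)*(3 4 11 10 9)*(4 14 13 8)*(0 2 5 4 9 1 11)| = |(0 2 7 14 13 8 9 11 10 1 4)| = 11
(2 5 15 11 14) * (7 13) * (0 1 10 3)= (0 1 10 3)(2 5 15 11 14)(7 13)= [1, 10, 5, 0, 4, 15, 6, 13, 8, 9, 3, 14, 12, 7, 2, 11]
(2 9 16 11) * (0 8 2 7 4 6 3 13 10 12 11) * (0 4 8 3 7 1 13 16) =[3, 13, 9, 16, 6, 5, 7, 8, 2, 0, 12, 1, 11, 10, 14, 15, 4] =(0 3 16 4 6 7 8 2 9)(1 13 10 12 11)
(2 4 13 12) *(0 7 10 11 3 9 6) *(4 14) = (0 7 10 11 3 9 6)(2 14 4 13 12) = [7, 1, 14, 9, 13, 5, 0, 10, 8, 6, 11, 3, 2, 12, 4]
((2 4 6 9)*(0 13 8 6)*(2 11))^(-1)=(0 4 2 11 9 6 8 13)=[4, 1, 11, 3, 2, 5, 8, 7, 13, 6, 10, 9, 12, 0]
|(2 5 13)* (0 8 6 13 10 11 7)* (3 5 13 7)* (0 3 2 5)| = 5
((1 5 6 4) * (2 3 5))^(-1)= (1 4 6 5 3 2)= [0, 4, 1, 2, 6, 3, 5]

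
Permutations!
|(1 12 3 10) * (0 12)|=5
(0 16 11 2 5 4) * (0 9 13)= [16, 1, 5, 3, 9, 4, 6, 7, 8, 13, 10, 2, 12, 0, 14, 15, 11]= (0 16 11 2 5 4 9 13)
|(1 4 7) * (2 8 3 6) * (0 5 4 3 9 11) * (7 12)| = 12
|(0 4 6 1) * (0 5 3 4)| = 5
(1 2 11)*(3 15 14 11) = (1 2 3 15 14 11) = [0, 2, 3, 15, 4, 5, 6, 7, 8, 9, 10, 1, 12, 13, 11, 14]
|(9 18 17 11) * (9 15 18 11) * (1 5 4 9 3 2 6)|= |(1 5 4 9 11 15 18 17 3 2 6)|= 11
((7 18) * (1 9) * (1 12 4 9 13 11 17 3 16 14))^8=(18)(1 13 11 17 3 16 14)(4 12 9)=[0, 13, 2, 16, 12, 5, 6, 7, 8, 4, 10, 17, 9, 11, 1, 15, 14, 3, 18]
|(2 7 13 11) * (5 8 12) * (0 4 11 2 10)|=12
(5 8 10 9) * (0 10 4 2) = (0 10 9 5 8 4 2) = [10, 1, 0, 3, 2, 8, 6, 7, 4, 5, 9]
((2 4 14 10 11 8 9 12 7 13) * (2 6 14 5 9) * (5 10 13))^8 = (2 11 4 8 10)(6 13 14) = [0, 1, 11, 3, 8, 5, 13, 7, 10, 9, 2, 4, 12, 14, 6]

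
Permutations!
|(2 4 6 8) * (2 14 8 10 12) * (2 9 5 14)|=|(2 4 6 10 12 9 5 14 8)|=9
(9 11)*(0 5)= (0 5)(9 11)= [5, 1, 2, 3, 4, 0, 6, 7, 8, 11, 10, 9]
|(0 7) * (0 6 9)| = 4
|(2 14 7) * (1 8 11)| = 3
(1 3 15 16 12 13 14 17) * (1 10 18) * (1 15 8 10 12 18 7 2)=(1 3 8 10 7 2)(12 13 14 17)(15 16 18)=[0, 3, 1, 8, 4, 5, 6, 2, 10, 9, 7, 11, 13, 14, 17, 16, 18, 12, 15]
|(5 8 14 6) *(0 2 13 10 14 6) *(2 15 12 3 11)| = 9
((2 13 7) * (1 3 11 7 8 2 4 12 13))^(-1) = (1 2 8 13 12 4 7 11 3) = [0, 2, 8, 1, 7, 5, 6, 11, 13, 9, 10, 3, 4, 12]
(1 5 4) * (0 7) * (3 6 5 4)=(0 7)(1 4)(3 6 5)=[7, 4, 2, 6, 1, 3, 5, 0]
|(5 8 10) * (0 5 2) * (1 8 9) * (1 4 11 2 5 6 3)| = |(0 6 3 1 8 10 5 9 4 11 2)| = 11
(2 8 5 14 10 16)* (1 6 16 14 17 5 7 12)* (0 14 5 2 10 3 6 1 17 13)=(0 14 3 6 16 10 5 13)(2 8 7 12 17)=[14, 1, 8, 6, 4, 13, 16, 12, 7, 9, 5, 11, 17, 0, 3, 15, 10, 2]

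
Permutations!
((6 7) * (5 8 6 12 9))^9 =(5 7)(6 9)(8 12) =[0, 1, 2, 3, 4, 7, 9, 5, 12, 6, 10, 11, 8]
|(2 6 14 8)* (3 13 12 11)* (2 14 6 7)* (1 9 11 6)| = |(1 9 11 3 13 12 6)(2 7)(8 14)| = 14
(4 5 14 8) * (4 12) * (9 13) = (4 5 14 8 12)(9 13) = [0, 1, 2, 3, 5, 14, 6, 7, 12, 13, 10, 11, 4, 9, 8]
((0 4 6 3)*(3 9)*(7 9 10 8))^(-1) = (0 3 9 7 8 10 6 4) = [3, 1, 2, 9, 0, 5, 4, 8, 10, 7, 6]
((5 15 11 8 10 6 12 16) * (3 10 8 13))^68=(3 5 10 15 6 11 12 13 16)=[0, 1, 2, 5, 4, 10, 11, 7, 8, 9, 15, 12, 13, 16, 14, 6, 3]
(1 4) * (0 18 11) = (0 18 11)(1 4) = [18, 4, 2, 3, 1, 5, 6, 7, 8, 9, 10, 0, 12, 13, 14, 15, 16, 17, 11]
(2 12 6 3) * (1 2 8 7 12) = [0, 2, 1, 8, 4, 5, 3, 12, 7, 9, 10, 11, 6] = (1 2)(3 8 7 12 6)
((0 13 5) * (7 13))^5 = [7, 1, 2, 3, 4, 0, 6, 13, 8, 9, 10, 11, 12, 5] = (0 7 13 5)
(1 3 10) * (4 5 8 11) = (1 3 10)(4 5 8 11) = [0, 3, 2, 10, 5, 8, 6, 7, 11, 9, 1, 4]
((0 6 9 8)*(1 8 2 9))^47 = (0 8 1 6)(2 9) = [8, 6, 9, 3, 4, 5, 0, 7, 1, 2]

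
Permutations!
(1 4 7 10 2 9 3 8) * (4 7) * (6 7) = (1 6 7 10 2 9 3 8) = [0, 6, 9, 8, 4, 5, 7, 10, 1, 3, 2]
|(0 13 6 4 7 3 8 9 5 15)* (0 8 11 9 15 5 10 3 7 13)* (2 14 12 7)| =|(2 14 12 7)(3 11 9 10)(4 13 6)(8 15)| =12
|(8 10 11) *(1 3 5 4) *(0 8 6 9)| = 12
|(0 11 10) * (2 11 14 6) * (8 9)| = |(0 14 6 2 11 10)(8 9)| = 6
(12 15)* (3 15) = (3 15 12) = [0, 1, 2, 15, 4, 5, 6, 7, 8, 9, 10, 11, 3, 13, 14, 12]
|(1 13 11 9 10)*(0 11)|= 6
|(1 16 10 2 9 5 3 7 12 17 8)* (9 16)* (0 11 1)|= 30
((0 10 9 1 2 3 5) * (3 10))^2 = (0 5 3)(1 10)(2 9) = [5, 10, 9, 0, 4, 3, 6, 7, 8, 2, 1]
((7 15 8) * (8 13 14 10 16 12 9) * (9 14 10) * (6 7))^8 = (6 9 12 10 15)(7 8 14 16 13) = [0, 1, 2, 3, 4, 5, 9, 8, 14, 12, 15, 11, 10, 7, 16, 6, 13]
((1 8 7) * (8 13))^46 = (1 8)(7 13) = [0, 8, 2, 3, 4, 5, 6, 13, 1, 9, 10, 11, 12, 7]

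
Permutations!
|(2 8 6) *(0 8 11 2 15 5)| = |(0 8 6 15 5)(2 11)| = 10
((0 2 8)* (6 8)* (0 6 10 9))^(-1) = [9, 1, 0, 3, 4, 5, 8, 7, 6, 10, 2] = (0 9 10 2)(6 8)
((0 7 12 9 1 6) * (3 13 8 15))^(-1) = [6, 9, 2, 15, 4, 5, 1, 0, 13, 12, 10, 11, 7, 3, 14, 8] = (0 6 1 9 12 7)(3 15 8 13)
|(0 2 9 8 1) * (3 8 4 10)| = |(0 2 9 4 10 3 8 1)| = 8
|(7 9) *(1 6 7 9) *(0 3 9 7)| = |(0 3 9 7 1 6)| = 6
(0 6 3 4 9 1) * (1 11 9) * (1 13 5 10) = (0 6 3 4 13 5 10 1)(9 11) = [6, 0, 2, 4, 13, 10, 3, 7, 8, 11, 1, 9, 12, 5]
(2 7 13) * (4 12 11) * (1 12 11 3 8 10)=(1 12 3 8 10)(2 7 13)(4 11)=[0, 12, 7, 8, 11, 5, 6, 13, 10, 9, 1, 4, 3, 2]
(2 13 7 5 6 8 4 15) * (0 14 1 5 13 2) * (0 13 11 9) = (0 14 1 5 6 8 4 15 13 7 11 9) = [14, 5, 2, 3, 15, 6, 8, 11, 4, 0, 10, 9, 12, 7, 1, 13]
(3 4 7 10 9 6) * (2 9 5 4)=[0, 1, 9, 2, 7, 4, 3, 10, 8, 6, 5]=(2 9 6 3)(4 7 10 5)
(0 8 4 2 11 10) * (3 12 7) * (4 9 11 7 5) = (0 8 9 11 10)(2 7 3 12 5 4) = [8, 1, 7, 12, 2, 4, 6, 3, 9, 11, 0, 10, 5]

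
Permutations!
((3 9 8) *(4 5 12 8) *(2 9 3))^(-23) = [0, 1, 9, 3, 5, 12, 6, 7, 2, 4, 10, 11, 8] = (2 9 4 5 12 8)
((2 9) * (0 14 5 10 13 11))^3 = (0 10)(2 9)(5 11)(13 14) = [10, 1, 9, 3, 4, 11, 6, 7, 8, 2, 0, 5, 12, 14, 13]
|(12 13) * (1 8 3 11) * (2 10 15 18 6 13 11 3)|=10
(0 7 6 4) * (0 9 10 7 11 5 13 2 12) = (0 11 5 13 2 12)(4 9 10 7 6) = [11, 1, 12, 3, 9, 13, 4, 6, 8, 10, 7, 5, 0, 2]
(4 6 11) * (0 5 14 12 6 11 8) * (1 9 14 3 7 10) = (0 5 3 7 10 1 9 14 12 6 8)(4 11) = [5, 9, 2, 7, 11, 3, 8, 10, 0, 14, 1, 4, 6, 13, 12]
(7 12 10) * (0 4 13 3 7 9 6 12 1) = [4, 0, 2, 7, 13, 5, 12, 1, 8, 6, 9, 11, 10, 3] = (0 4 13 3 7 1)(6 12 10 9)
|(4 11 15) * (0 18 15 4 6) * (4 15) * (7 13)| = 6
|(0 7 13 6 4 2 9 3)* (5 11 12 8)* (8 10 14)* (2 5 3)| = 12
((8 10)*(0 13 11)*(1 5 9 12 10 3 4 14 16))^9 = [0, 16, 2, 8, 3, 1, 6, 7, 10, 5, 12, 11, 9, 13, 4, 15, 14] = (1 16 14 4 3 8 10 12 9 5)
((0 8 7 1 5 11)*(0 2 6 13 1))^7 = [8, 5, 6, 3, 4, 11, 13, 0, 7, 9, 10, 2, 12, 1] = (0 8 7)(1 5 11 2 6 13)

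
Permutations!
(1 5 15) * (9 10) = [0, 5, 2, 3, 4, 15, 6, 7, 8, 10, 9, 11, 12, 13, 14, 1] = (1 5 15)(9 10)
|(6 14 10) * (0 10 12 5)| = |(0 10 6 14 12 5)| = 6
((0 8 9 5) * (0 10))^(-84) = (0 8 9 5 10) = [8, 1, 2, 3, 4, 10, 6, 7, 9, 5, 0]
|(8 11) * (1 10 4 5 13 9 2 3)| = |(1 10 4 5 13 9 2 3)(8 11)| = 8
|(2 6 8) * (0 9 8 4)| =|(0 9 8 2 6 4)| =6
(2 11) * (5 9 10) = [0, 1, 11, 3, 4, 9, 6, 7, 8, 10, 5, 2] = (2 11)(5 9 10)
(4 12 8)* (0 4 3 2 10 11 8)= (0 4 12)(2 10 11 8 3)= [4, 1, 10, 2, 12, 5, 6, 7, 3, 9, 11, 8, 0]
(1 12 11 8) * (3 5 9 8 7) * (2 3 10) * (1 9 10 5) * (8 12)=(1 8 9 12 11 7 5 10 2 3)=[0, 8, 3, 1, 4, 10, 6, 5, 9, 12, 2, 7, 11]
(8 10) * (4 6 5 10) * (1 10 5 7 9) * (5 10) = (1 5 10 8 4 6 7 9) = [0, 5, 2, 3, 6, 10, 7, 9, 4, 1, 8]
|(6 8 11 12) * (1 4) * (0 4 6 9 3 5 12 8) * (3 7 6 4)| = |(0 3 5 12 9 7 6)(1 4)(8 11)| = 14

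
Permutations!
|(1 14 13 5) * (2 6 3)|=|(1 14 13 5)(2 6 3)|=12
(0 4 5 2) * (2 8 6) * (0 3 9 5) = [4, 1, 3, 9, 0, 8, 2, 7, 6, 5] = (0 4)(2 3 9 5 8 6)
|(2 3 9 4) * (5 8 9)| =6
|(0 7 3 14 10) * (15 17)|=|(0 7 3 14 10)(15 17)|=10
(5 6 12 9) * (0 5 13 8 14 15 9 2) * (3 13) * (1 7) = (0 5 6 12 2)(1 7)(3 13 8 14 15 9) = [5, 7, 0, 13, 4, 6, 12, 1, 14, 3, 10, 11, 2, 8, 15, 9]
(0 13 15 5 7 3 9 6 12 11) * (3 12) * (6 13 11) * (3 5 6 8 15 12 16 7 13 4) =(0 11)(3 9 4)(5 13 12 8 15 6)(7 16) =[11, 1, 2, 9, 3, 13, 5, 16, 15, 4, 10, 0, 8, 12, 14, 6, 7]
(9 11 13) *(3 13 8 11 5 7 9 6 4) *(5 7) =[0, 1, 2, 13, 3, 5, 4, 9, 11, 7, 10, 8, 12, 6] =(3 13 6 4)(7 9)(8 11)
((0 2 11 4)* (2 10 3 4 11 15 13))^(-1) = [4, 1, 13, 10, 3, 5, 6, 7, 8, 9, 0, 11, 12, 15, 14, 2] = (0 4 3 10)(2 13 15)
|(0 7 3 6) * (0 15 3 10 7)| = |(3 6 15)(7 10)| = 6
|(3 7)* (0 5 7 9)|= 5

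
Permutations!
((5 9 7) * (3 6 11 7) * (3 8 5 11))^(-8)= [0, 1, 2, 3, 4, 9, 6, 7, 5, 8, 10, 11]= (11)(5 9 8)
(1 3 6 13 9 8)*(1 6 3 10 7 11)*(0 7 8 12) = (0 7 11 1 10 8 6 13 9 12) = [7, 10, 2, 3, 4, 5, 13, 11, 6, 12, 8, 1, 0, 9]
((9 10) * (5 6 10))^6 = (5 10)(6 9) = [0, 1, 2, 3, 4, 10, 9, 7, 8, 6, 5]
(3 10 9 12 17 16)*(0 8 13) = (0 8 13)(3 10 9 12 17 16) = [8, 1, 2, 10, 4, 5, 6, 7, 13, 12, 9, 11, 17, 0, 14, 15, 3, 16]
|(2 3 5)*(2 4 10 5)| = 6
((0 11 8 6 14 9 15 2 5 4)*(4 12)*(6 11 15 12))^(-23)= (0 6 4 5 12 2 9 15 14)(8 11)= [6, 1, 9, 3, 5, 12, 4, 7, 11, 15, 10, 8, 2, 13, 0, 14]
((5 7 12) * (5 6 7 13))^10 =(13)(6 7 12) =[0, 1, 2, 3, 4, 5, 7, 12, 8, 9, 10, 11, 6, 13]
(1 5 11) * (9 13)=(1 5 11)(9 13)=[0, 5, 2, 3, 4, 11, 6, 7, 8, 13, 10, 1, 12, 9]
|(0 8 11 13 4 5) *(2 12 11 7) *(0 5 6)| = 9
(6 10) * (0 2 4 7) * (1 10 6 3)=[2, 10, 4, 1, 7, 5, 6, 0, 8, 9, 3]=(0 2 4 7)(1 10 3)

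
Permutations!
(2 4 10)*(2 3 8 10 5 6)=(2 4 5 6)(3 8 10)=[0, 1, 4, 8, 5, 6, 2, 7, 10, 9, 3]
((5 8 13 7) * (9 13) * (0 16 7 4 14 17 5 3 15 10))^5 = (0 10 15 3 7 16)(4 9 5 14 13 8 17) = [10, 1, 2, 7, 9, 14, 6, 16, 17, 5, 15, 11, 12, 8, 13, 3, 0, 4]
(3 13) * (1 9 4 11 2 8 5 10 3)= [0, 9, 8, 13, 11, 10, 6, 7, 5, 4, 3, 2, 12, 1]= (1 9 4 11 2 8 5 10 3 13)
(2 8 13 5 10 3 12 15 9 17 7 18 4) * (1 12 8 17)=(1 12 15 9)(2 17 7 18 4)(3 8 13 5 10)=[0, 12, 17, 8, 2, 10, 6, 18, 13, 1, 3, 11, 15, 5, 14, 9, 16, 7, 4]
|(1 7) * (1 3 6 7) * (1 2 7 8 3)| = |(1 2 7)(3 6 8)| = 3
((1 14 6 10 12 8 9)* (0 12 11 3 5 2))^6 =(0 6)(1 5)(2 14)(3 9)(8 11)(10 12) =[6, 5, 14, 9, 4, 1, 0, 7, 11, 3, 12, 8, 10, 13, 2]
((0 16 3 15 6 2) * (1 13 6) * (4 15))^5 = (0 1 16 13 3 6 4 2 15) = [1, 16, 15, 6, 2, 5, 4, 7, 8, 9, 10, 11, 12, 3, 14, 0, 13]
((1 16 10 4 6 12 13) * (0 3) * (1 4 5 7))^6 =[0, 16, 2, 3, 12, 7, 13, 1, 8, 9, 5, 11, 4, 6, 14, 15, 10] =(1 16 10 5 7)(4 12)(6 13)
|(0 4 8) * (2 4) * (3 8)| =|(0 2 4 3 8)| =5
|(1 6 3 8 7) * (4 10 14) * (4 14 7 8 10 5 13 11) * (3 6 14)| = |(1 14 3 10 7)(4 5 13 11)| = 20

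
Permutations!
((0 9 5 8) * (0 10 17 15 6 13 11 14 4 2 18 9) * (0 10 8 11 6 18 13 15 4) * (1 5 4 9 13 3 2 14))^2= (0 17 4)(1 11 5)(6 18)(9 14 10)(13 15)= [17, 11, 2, 3, 0, 1, 18, 7, 8, 14, 9, 5, 12, 15, 10, 13, 16, 4, 6]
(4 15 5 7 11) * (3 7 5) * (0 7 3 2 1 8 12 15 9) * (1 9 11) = (0 7 1 8 12 15 2 9)(4 11) = [7, 8, 9, 3, 11, 5, 6, 1, 12, 0, 10, 4, 15, 13, 14, 2]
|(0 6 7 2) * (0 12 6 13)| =4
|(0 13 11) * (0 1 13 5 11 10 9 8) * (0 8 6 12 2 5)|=|(1 13 10 9 6 12 2 5 11)|=9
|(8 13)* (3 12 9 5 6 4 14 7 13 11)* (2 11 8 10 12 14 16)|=13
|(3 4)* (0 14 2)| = |(0 14 2)(3 4)| = 6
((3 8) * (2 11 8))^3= (2 3 8 11)= [0, 1, 3, 8, 4, 5, 6, 7, 11, 9, 10, 2]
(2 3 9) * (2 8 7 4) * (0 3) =(0 3 9 8 7 4 2) =[3, 1, 0, 9, 2, 5, 6, 4, 7, 8]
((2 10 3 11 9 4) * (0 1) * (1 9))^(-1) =[1, 11, 4, 10, 9, 5, 6, 7, 8, 0, 2, 3] =(0 1 11 3 10 2 4 9)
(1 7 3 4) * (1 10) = (1 7 3 4 10) = [0, 7, 2, 4, 10, 5, 6, 3, 8, 9, 1]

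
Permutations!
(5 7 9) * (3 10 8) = (3 10 8)(5 7 9) = [0, 1, 2, 10, 4, 7, 6, 9, 3, 5, 8]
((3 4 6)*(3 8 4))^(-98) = [0, 1, 2, 3, 6, 5, 8, 7, 4] = (4 6 8)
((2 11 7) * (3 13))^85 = (2 11 7)(3 13) = [0, 1, 11, 13, 4, 5, 6, 2, 8, 9, 10, 7, 12, 3]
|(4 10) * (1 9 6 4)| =5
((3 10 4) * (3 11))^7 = (3 11 4 10) = [0, 1, 2, 11, 10, 5, 6, 7, 8, 9, 3, 4]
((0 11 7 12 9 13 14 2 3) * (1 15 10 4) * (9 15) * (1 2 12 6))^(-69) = [11, 9, 3, 0, 2, 5, 1, 6, 8, 13, 4, 7, 15, 14, 12, 10] = (0 11 7 6 1 9 13 14 12 15 10 4 2 3)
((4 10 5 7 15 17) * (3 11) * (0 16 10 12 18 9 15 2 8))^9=(0 10 7 8 16 5 2)(3 11)(4 9)(12 15)(17 18)=[10, 1, 0, 11, 9, 2, 6, 8, 16, 4, 7, 3, 15, 13, 14, 12, 5, 18, 17]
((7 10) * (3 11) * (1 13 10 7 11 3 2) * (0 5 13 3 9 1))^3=(0 10)(2 13)(5 11)=[10, 1, 13, 3, 4, 11, 6, 7, 8, 9, 0, 5, 12, 2]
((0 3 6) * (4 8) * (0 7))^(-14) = (8)(0 6)(3 7) = [6, 1, 2, 7, 4, 5, 0, 3, 8]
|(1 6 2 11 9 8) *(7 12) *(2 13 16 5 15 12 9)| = 10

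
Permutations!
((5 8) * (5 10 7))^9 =(5 8 10 7) =[0, 1, 2, 3, 4, 8, 6, 5, 10, 9, 7]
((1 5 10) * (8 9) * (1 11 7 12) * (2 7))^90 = (1 12 7 2 11 10 5) = [0, 12, 11, 3, 4, 1, 6, 2, 8, 9, 5, 10, 7]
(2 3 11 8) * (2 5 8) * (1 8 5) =(1 8)(2 3 11) =[0, 8, 3, 11, 4, 5, 6, 7, 1, 9, 10, 2]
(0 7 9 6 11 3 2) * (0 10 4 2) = (0 7 9 6 11 3)(2 10 4) = [7, 1, 10, 0, 2, 5, 11, 9, 8, 6, 4, 3]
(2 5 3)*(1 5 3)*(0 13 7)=(0 13 7)(1 5)(2 3)=[13, 5, 3, 2, 4, 1, 6, 0, 8, 9, 10, 11, 12, 7]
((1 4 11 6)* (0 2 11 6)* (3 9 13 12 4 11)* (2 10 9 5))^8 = (0 11 1 6 4 12 13 9 10)(2 5 3) = [11, 6, 5, 2, 12, 3, 4, 7, 8, 10, 0, 1, 13, 9]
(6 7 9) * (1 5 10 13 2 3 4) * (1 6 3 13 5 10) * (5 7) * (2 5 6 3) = [0, 10, 13, 4, 3, 1, 6, 9, 8, 2, 7, 11, 12, 5] = (1 10 7 9 2 13 5)(3 4)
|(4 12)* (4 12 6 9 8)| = |(12)(4 6 9 8)| = 4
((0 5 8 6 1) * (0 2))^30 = (8) = [0, 1, 2, 3, 4, 5, 6, 7, 8]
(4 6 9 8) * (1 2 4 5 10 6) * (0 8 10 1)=(0 8 5 1 2 4)(6 9 10)=[8, 2, 4, 3, 0, 1, 9, 7, 5, 10, 6]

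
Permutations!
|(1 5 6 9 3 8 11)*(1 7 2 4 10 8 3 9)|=6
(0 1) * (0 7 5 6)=(0 1 7 5 6)=[1, 7, 2, 3, 4, 6, 0, 5]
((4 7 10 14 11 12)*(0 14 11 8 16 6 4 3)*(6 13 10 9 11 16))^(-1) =(0 3 12 11 9 7 4 6 8 14)(10 13 16) =[3, 1, 2, 12, 6, 5, 8, 4, 14, 7, 13, 9, 11, 16, 0, 15, 10]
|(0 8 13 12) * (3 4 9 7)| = 4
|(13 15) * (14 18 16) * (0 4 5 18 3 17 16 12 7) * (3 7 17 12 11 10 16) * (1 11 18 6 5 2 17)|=12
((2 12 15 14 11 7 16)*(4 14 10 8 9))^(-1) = (2 16 7 11 14 4 9 8 10 15 12) = [0, 1, 16, 3, 9, 5, 6, 11, 10, 8, 15, 14, 2, 13, 4, 12, 7]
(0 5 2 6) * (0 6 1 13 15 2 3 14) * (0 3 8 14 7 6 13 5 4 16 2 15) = (0 4 16 2 1 5 8 14 3 7 6 13) = [4, 5, 1, 7, 16, 8, 13, 6, 14, 9, 10, 11, 12, 0, 3, 15, 2]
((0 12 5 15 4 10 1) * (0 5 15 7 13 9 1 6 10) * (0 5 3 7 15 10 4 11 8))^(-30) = (0 15 6)(4 12 11)(5 10 8) = [15, 1, 2, 3, 12, 10, 0, 7, 5, 9, 8, 4, 11, 13, 14, 6]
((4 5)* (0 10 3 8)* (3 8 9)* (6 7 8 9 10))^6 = [7, 1, 2, 3, 4, 5, 8, 0, 6, 9, 10] = (10)(0 7)(6 8)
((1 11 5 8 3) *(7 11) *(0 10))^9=(0 10)(1 5)(3 11)(7 8)=[10, 5, 2, 11, 4, 1, 6, 8, 7, 9, 0, 3]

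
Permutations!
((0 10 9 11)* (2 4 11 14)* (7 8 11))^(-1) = (0 11 8 7 4 2 14 9 10) = [11, 1, 14, 3, 2, 5, 6, 4, 7, 10, 0, 8, 12, 13, 9]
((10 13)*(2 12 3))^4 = (13)(2 12 3) = [0, 1, 12, 2, 4, 5, 6, 7, 8, 9, 10, 11, 3, 13]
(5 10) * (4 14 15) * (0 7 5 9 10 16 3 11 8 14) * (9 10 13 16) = (0 7 5 9 13 16 3 11 8 14 15 4) = [7, 1, 2, 11, 0, 9, 6, 5, 14, 13, 10, 8, 12, 16, 15, 4, 3]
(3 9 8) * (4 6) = (3 9 8)(4 6) = [0, 1, 2, 9, 6, 5, 4, 7, 3, 8]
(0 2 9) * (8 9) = (0 2 8 9) = [2, 1, 8, 3, 4, 5, 6, 7, 9, 0]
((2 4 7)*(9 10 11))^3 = (11) = [0, 1, 2, 3, 4, 5, 6, 7, 8, 9, 10, 11]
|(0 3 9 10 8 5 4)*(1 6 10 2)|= 10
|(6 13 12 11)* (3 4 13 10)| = |(3 4 13 12 11 6 10)| = 7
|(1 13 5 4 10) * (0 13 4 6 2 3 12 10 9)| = 11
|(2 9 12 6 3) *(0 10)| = 10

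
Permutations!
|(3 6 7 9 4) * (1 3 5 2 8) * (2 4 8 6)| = 14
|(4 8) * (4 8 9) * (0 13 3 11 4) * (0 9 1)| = 6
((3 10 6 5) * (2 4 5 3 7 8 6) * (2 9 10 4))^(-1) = [0, 1, 2, 6, 3, 4, 8, 5, 7, 10, 9] = (3 6 8 7 5 4)(9 10)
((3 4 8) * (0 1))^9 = (8)(0 1) = [1, 0, 2, 3, 4, 5, 6, 7, 8]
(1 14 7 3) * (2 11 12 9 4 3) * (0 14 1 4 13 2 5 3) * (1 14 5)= [5, 14, 11, 4, 0, 3, 6, 1, 8, 13, 10, 12, 9, 2, 7]= (0 5 3 4)(1 14 7)(2 11 12 9 13)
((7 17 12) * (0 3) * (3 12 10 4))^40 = [4, 1, 2, 10, 17, 5, 6, 0, 8, 9, 7, 11, 3, 13, 14, 15, 16, 12] = (0 4 17 12 3 10 7)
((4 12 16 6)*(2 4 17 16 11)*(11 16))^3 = (2 16 11 12 17 4 6) = [0, 1, 16, 3, 6, 5, 2, 7, 8, 9, 10, 12, 17, 13, 14, 15, 11, 4]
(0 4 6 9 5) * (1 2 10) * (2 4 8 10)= (0 8 10 1 4 6 9 5)= [8, 4, 2, 3, 6, 0, 9, 7, 10, 5, 1]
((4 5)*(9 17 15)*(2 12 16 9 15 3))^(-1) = (2 3 17 9 16 12)(4 5) = [0, 1, 3, 17, 5, 4, 6, 7, 8, 16, 10, 11, 2, 13, 14, 15, 12, 9]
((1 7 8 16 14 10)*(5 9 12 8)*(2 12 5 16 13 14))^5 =(1 8 7 13 16 14 2 10 12)(5 9) =[0, 8, 10, 3, 4, 9, 6, 13, 7, 5, 12, 11, 1, 16, 2, 15, 14]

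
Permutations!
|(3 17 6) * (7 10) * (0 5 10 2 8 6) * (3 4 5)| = 21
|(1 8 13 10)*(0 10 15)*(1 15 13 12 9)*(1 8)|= 3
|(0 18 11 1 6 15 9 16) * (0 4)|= 9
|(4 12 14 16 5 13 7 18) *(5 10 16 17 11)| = 18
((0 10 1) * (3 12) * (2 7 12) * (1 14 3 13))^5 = [7, 2, 0, 1, 4, 5, 6, 10, 8, 9, 12, 11, 14, 3, 13] = (0 7 10 12 14 13 3 1 2)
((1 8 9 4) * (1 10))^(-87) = [0, 4, 2, 3, 8, 5, 6, 7, 10, 1, 9] = (1 4 8 10 9)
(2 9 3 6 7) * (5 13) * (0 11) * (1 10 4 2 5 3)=[11, 10, 9, 6, 2, 13, 7, 5, 8, 1, 4, 0, 12, 3]=(0 11)(1 10 4 2 9)(3 6 7 5 13)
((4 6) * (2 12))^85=[0, 1, 12, 3, 6, 5, 4, 7, 8, 9, 10, 11, 2]=(2 12)(4 6)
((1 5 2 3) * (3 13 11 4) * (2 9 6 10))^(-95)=[0, 2, 1, 10, 6, 13, 4, 7, 8, 11, 3, 9, 12, 5]=(1 2)(3 10)(4 6)(5 13)(9 11)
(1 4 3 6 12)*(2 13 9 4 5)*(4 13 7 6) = (1 5 2 7 6 12)(3 4)(9 13) = [0, 5, 7, 4, 3, 2, 12, 6, 8, 13, 10, 11, 1, 9]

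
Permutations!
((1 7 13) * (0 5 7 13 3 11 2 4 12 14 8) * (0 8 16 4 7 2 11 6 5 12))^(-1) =(0 4 16 14 12)(1 13)(2 5 6 3 7) =[4, 13, 5, 7, 16, 6, 3, 2, 8, 9, 10, 11, 0, 1, 12, 15, 14]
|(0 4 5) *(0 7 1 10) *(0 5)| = |(0 4)(1 10 5 7)| = 4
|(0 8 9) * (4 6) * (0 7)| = |(0 8 9 7)(4 6)| = 4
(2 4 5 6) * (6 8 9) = [0, 1, 4, 3, 5, 8, 2, 7, 9, 6] = (2 4 5 8 9 6)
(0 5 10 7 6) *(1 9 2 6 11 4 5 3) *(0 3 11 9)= (0 11 4 5 10 7 9 2 6 3 1)= [11, 0, 6, 1, 5, 10, 3, 9, 8, 2, 7, 4]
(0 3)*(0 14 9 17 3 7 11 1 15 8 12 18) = (0 7 11 1 15 8 12 18)(3 14 9 17) = [7, 15, 2, 14, 4, 5, 6, 11, 12, 17, 10, 1, 18, 13, 9, 8, 16, 3, 0]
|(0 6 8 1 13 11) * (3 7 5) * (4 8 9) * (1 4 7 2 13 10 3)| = 22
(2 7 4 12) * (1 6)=(1 6)(2 7 4 12)=[0, 6, 7, 3, 12, 5, 1, 4, 8, 9, 10, 11, 2]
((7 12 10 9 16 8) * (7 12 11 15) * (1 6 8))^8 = [0, 6, 2, 3, 4, 5, 8, 15, 12, 16, 9, 7, 10, 13, 14, 11, 1] = (1 6 8 12 10 9 16)(7 15 11)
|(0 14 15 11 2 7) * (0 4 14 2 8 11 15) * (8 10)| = 15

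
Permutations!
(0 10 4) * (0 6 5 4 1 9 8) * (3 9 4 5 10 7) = (0 7 3 9 8)(1 4 6 10) = [7, 4, 2, 9, 6, 5, 10, 3, 0, 8, 1]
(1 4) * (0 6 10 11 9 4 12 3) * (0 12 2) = [6, 2, 0, 12, 1, 5, 10, 7, 8, 4, 11, 9, 3] = (0 6 10 11 9 4 1 2)(3 12)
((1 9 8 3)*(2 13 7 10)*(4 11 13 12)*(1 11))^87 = (1 4 12 2 10 7 13 11 3 8 9) = [0, 4, 10, 8, 12, 5, 6, 13, 9, 1, 7, 3, 2, 11]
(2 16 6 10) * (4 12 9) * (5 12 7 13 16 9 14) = (2 9 4 7 13 16 6 10)(5 12 14) = [0, 1, 9, 3, 7, 12, 10, 13, 8, 4, 2, 11, 14, 16, 5, 15, 6]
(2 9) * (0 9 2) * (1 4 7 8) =[9, 4, 2, 3, 7, 5, 6, 8, 1, 0] =(0 9)(1 4 7 8)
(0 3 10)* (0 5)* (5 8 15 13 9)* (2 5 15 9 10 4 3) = [2, 1, 5, 4, 3, 0, 6, 7, 9, 15, 8, 11, 12, 10, 14, 13] = (0 2 5)(3 4)(8 9 15 13 10)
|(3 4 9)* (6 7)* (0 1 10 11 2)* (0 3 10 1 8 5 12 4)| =10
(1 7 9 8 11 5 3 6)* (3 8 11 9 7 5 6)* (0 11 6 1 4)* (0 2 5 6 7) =(0 11 1 6 4 2 5 8 9 7) =[11, 6, 5, 3, 2, 8, 4, 0, 9, 7, 10, 1]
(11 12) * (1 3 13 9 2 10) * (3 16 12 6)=(1 16 12 11 6 3 13 9 2 10)=[0, 16, 10, 13, 4, 5, 3, 7, 8, 2, 1, 6, 11, 9, 14, 15, 12]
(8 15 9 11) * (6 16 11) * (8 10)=(6 16 11 10 8 15 9)=[0, 1, 2, 3, 4, 5, 16, 7, 15, 6, 8, 10, 12, 13, 14, 9, 11]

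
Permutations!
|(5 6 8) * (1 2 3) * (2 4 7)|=15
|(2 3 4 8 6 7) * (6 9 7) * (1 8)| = 7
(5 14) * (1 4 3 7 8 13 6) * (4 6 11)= [0, 6, 2, 7, 3, 14, 1, 8, 13, 9, 10, 4, 12, 11, 5]= (1 6)(3 7 8 13 11 4)(5 14)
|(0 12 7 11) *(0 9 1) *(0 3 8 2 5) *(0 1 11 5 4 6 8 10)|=|(0 12 7 5 1 3 10)(2 4 6 8)(9 11)|=28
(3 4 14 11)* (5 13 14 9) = (3 4 9 5 13 14 11) = [0, 1, 2, 4, 9, 13, 6, 7, 8, 5, 10, 3, 12, 14, 11]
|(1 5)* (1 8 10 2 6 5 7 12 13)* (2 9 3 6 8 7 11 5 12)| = 12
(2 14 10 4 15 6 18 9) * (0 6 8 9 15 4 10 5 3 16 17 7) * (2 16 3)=(0 6 18 15 8 9 16 17 7)(2 14 5)=[6, 1, 14, 3, 4, 2, 18, 0, 9, 16, 10, 11, 12, 13, 5, 8, 17, 7, 15]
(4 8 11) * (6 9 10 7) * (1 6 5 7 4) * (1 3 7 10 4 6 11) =(1 11 3 7 5 10 6 9 4 8) =[0, 11, 2, 7, 8, 10, 9, 5, 1, 4, 6, 3]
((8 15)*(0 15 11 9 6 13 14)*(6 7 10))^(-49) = (0 15 8 11 9 7 10 6 13 14) = [15, 1, 2, 3, 4, 5, 13, 10, 11, 7, 6, 9, 12, 14, 0, 8]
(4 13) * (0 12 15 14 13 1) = (0 12 15 14 13 4 1) = [12, 0, 2, 3, 1, 5, 6, 7, 8, 9, 10, 11, 15, 4, 13, 14]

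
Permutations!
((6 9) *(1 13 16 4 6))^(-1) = (1 9 6 4 16 13) = [0, 9, 2, 3, 16, 5, 4, 7, 8, 6, 10, 11, 12, 1, 14, 15, 13]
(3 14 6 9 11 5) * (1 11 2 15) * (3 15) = (1 11 5 15)(2 3 14 6 9) = [0, 11, 3, 14, 4, 15, 9, 7, 8, 2, 10, 5, 12, 13, 6, 1]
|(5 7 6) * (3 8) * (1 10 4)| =6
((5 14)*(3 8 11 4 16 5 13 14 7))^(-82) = [0, 1, 2, 11, 5, 3, 6, 8, 4, 9, 10, 16, 12, 13, 14, 15, 7] = (3 11 16 7 8 4 5)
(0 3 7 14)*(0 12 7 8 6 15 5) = (0 3 8 6 15 5)(7 14 12) = [3, 1, 2, 8, 4, 0, 15, 14, 6, 9, 10, 11, 7, 13, 12, 5]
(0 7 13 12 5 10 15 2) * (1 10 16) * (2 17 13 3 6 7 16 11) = [16, 10, 0, 6, 4, 11, 7, 3, 8, 9, 15, 2, 5, 12, 14, 17, 1, 13] = (0 16 1 10 15 17 13 12 5 11 2)(3 6 7)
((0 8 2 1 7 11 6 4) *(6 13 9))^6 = (0 13 2 6 7)(1 4 11 8 9) = [13, 4, 6, 3, 11, 5, 7, 0, 9, 1, 10, 8, 12, 2]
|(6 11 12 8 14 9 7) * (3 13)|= 14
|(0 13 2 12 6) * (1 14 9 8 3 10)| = 30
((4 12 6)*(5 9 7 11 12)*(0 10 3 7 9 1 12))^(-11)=(0 11 7 3 10)(1 5 4 6 12)=[11, 5, 2, 10, 6, 4, 12, 3, 8, 9, 0, 7, 1]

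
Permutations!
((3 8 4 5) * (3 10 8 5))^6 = [0, 1, 2, 5, 3, 10, 6, 7, 4, 9, 8] = (3 5 10 8 4)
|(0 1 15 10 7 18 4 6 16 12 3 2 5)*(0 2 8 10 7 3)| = 18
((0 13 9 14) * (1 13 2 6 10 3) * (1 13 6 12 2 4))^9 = [0, 1, 12, 3, 4, 5, 6, 7, 8, 9, 10, 11, 2, 13, 14] = (14)(2 12)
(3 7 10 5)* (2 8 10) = (2 8 10 5 3 7) = [0, 1, 8, 7, 4, 3, 6, 2, 10, 9, 5]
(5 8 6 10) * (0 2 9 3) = (0 2 9 3)(5 8 6 10) = [2, 1, 9, 0, 4, 8, 10, 7, 6, 3, 5]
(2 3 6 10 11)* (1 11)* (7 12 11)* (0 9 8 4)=(0 9 8 4)(1 7 12 11 2 3 6 10)=[9, 7, 3, 6, 0, 5, 10, 12, 4, 8, 1, 2, 11]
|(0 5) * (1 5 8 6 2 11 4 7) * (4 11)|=8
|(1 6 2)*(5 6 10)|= 5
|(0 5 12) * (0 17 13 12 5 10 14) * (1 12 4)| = 15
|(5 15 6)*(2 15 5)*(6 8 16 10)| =|(2 15 8 16 10 6)| =6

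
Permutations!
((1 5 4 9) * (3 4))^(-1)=(1 9 4 3 5)=[0, 9, 2, 5, 3, 1, 6, 7, 8, 4]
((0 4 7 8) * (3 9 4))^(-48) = (9) = [0, 1, 2, 3, 4, 5, 6, 7, 8, 9]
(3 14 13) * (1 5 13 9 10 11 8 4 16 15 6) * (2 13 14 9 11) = (1 5 14 11 8 4 16 15 6)(2 13 3 9 10) = [0, 5, 13, 9, 16, 14, 1, 7, 4, 10, 2, 8, 12, 3, 11, 6, 15]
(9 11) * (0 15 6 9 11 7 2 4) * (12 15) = (0 12 15 6 9 7 2 4) = [12, 1, 4, 3, 0, 5, 9, 2, 8, 7, 10, 11, 15, 13, 14, 6]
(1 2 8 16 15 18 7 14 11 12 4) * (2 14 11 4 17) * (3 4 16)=(1 14 16 15 18 7 11 12 17 2 8 3 4)=[0, 14, 8, 4, 1, 5, 6, 11, 3, 9, 10, 12, 17, 13, 16, 18, 15, 2, 7]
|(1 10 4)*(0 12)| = 6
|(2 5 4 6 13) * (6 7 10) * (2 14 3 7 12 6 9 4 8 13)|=12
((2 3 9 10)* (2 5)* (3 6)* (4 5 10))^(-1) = [0, 1, 5, 6, 9, 4, 2, 7, 8, 3, 10] = (10)(2 5 4 9 3 6)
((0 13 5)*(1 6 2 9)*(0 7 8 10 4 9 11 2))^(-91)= [6, 9, 11, 3, 10, 13, 1, 5, 7, 4, 8, 2, 12, 0]= (0 6 1 9 4 10 8 7 5 13)(2 11)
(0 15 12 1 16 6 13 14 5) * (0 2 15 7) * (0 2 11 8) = [7, 16, 15, 3, 4, 11, 13, 2, 0, 9, 10, 8, 1, 14, 5, 12, 6] = (0 7 2 15 12 1 16 6 13 14 5 11 8)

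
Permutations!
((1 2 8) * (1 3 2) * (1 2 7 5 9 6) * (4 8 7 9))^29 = [0, 7, 5, 6, 3, 8, 2, 4, 9, 1] = (1 7 4 3 6 2 5 8 9)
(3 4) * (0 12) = [12, 1, 2, 4, 3, 5, 6, 7, 8, 9, 10, 11, 0] = (0 12)(3 4)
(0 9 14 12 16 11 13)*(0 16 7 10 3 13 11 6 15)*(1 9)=(0 1 9 14 12 7 10 3 13 16 6 15)=[1, 9, 2, 13, 4, 5, 15, 10, 8, 14, 3, 11, 7, 16, 12, 0, 6]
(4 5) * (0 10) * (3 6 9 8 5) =[10, 1, 2, 6, 3, 4, 9, 7, 5, 8, 0] =(0 10)(3 6 9 8 5 4)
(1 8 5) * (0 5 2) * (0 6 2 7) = (0 5 1 8 7)(2 6) = [5, 8, 6, 3, 4, 1, 2, 0, 7]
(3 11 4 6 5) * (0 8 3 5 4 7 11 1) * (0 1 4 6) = (0 8 3 4)(7 11) = [8, 1, 2, 4, 0, 5, 6, 11, 3, 9, 10, 7]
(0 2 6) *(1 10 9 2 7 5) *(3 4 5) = (0 7 3 4 5 1 10 9 2 6) = [7, 10, 6, 4, 5, 1, 0, 3, 8, 2, 9]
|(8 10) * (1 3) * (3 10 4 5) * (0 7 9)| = |(0 7 9)(1 10 8 4 5 3)| = 6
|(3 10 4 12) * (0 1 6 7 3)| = 8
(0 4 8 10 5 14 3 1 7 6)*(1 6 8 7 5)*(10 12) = (0 4 7 8 12 10 1 5 14 3 6) = [4, 5, 2, 6, 7, 14, 0, 8, 12, 9, 1, 11, 10, 13, 3]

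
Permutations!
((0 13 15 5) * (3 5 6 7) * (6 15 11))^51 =(15)(0 11 7 5 13 6 3) =[11, 1, 2, 0, 4, 13, 3, 5, 8, 9, 10, 7, 12, 6, 14, 15]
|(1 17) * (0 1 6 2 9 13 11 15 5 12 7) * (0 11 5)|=12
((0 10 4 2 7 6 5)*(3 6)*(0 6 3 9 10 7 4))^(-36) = [0, 1, 2, 3, 4, 5, 6, 7, 8, 9, 10] = (10)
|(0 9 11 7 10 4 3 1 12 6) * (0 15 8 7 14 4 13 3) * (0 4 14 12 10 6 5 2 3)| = |(0 9 11 12 5 2 3 1 10 13)(6 15 8 7)| = 20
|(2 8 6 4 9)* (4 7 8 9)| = |(2 9)(6 7 8)| = 6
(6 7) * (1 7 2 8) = [0, 7, 8, 3, 4, 5, 2, 6, 1] = (1 7 6 2 8)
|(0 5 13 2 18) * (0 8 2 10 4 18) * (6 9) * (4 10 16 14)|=18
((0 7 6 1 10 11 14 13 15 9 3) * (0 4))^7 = (0 13 6 9 10 4 14 7 15 1 3 11) = [13, 3, 2, 11, 14, 5, 9, 15, 8, 10, 4, 0, 12, 6, 7, 1]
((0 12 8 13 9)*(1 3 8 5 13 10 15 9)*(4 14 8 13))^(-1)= (0 9 15 10 8 14 4 5 12)(1 13 3)= [9, 13, 2, 1, 5, 12, 6, 7, 14, 15, 8, 11, 0, 3, 4, 10]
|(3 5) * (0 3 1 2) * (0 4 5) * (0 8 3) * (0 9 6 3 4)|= |(0 9 6 3 8 4 5 1 2)|= 9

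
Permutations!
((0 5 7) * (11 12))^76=(12)(0 5 7)=[5, 1, 2, 3, 4, 7, 6, 0, 8, 9, 10, 11, 12]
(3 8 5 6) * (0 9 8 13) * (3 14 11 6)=(0 9 8 5 3 13)(6 14 11)=[9, 1, 2, 13, 4, 3, 14, 7, 5, 8, 10, 6, 12, 0, 11]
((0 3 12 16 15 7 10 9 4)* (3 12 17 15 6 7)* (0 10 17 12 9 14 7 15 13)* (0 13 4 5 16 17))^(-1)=(0 7 14 10 4 17 12 3 15 6 16 5 9)=[7, 1, 2, 15, 17, 9, 16, 14, 8, 0, 4, 11, 3, 13, 10, 6, 5, 12]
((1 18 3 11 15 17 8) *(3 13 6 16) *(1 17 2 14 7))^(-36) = (1 2 3 13 7 15 16 18 14 11 6) = [0, 2, 3, 13, 4, 5, 1, 15, 8, 9, 10, 6, 12, 7, 11, 16, 18, 17, 14]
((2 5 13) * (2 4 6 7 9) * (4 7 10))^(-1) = (2 9 7 13 5)(4 10 6) = [0, 1, 9, 3, 10, 2, 4, 13, 8, 7, 6, 11, 12, 5]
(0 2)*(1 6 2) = (0 1 6 2) = [1, 6, 0, 3, 4, 5, 2]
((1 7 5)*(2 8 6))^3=(8)=[0, 1, 2, 3, 4, 5, 6, 7, 8]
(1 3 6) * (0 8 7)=(0 8 7)(1 3 6)=[8, 3, 2, 6, 4, 5, 1, 0, 7]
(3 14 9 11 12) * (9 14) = (14)(3 9 11 12) = [0, 1, 2, 9, 4, 5, 6, 7, 8, 11, 10, 12, 3, 13, 14]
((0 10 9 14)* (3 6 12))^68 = [0, 1, 2, 12, 4, 5, 3, 7, 8, 9, 10, 11, 6, 13, 14] = (14)(3 12 6)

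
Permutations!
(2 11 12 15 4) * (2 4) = [0, 1, 11, 3, 4, 5, 6, 7, 8, 9, 10, 12, 15, 13, 14, 2] = (2 11 12 15)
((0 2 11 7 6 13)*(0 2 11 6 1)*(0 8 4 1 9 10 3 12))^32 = (0 10 11 3 7 12 9)(1 4 8)(2 13 6) = [10, 4, 13, 7, 8, 5, 2, 12, 1, 0, 11, 3, 9, 6]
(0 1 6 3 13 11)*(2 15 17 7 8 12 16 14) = (0 1 6 3 13 11)(2 15 17 7 8 12 16 14) = [1, 6, 15, 13, 4, 5, 3, 8, 12, 9, 10, 0, 16, 11, 2, 17, 14, 7]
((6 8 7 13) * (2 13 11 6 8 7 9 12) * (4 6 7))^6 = [0, 1, 13, 3, 4, 5, 6, 7, 9, 12, 10, 11, 2, 8] = (2 13 8 9 12)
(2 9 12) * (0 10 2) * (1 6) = [10, 6, 9, 3, 4, 5, 1, 7, 8, 12, 2, 11, 0] = (0 10 2 9 12)(1 6)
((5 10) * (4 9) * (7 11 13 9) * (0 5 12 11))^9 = (13) = [0, 1, 2, 3, 4, 5, 6, 7, 8, 9, 10, 11, 12, 13]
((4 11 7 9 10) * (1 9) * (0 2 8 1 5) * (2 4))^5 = [0, 1, 2, 3, 4, 5, 6, 7, 8, 9, 10, 11] = (11)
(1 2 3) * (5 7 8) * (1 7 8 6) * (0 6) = (0 6 1 2 3 7)(5 8) = [6, 2, 3, 7, 4, 8, 1, 0, 5]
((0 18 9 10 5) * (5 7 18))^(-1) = (0 5)(7 10 9 18) = [5, 1, 2, 3, 4, 0, 6, 10, 8, 18, 9, 11, 12, 13, 14, 15, 16, 17, 7]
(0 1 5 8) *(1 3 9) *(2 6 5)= (0 3 9 1 2 6 5 8)= [3, 2, 6, 9, 4, 8, 5, 7, 0, 1]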